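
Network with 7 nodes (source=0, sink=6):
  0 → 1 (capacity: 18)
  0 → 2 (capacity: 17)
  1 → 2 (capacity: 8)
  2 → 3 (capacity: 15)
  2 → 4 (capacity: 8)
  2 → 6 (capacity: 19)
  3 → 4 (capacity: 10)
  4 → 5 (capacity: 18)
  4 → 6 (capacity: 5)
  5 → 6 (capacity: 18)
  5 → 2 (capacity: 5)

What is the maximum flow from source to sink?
Maximum flow = 25

Max flow: 25

Flow assignment:
  0 → 1: 8/18
  0 → 2: 17/17
  1 → 2: 8/8
  2 → 4: 6/8
  2 → 6: 19/19
  4 → 5: 1/18
  4 → 6: 5/5
  5 → 6: 1/18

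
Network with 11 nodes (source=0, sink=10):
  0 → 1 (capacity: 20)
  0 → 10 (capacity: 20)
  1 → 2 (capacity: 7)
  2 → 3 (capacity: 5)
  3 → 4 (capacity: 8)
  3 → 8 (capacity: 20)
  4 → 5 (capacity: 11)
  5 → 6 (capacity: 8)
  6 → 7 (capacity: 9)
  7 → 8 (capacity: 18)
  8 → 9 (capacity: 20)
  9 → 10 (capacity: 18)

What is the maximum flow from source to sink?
Maximum flow = 25

Max flow: 25

Flow assignment:
  0 → 1: 5/20
  0 → 10: 20/20
  1 → 2: 5/7
  2 → 3: 5/5
  3 → 8: 5/20
  8 → 9: 5/20
  9 → 10: 5/18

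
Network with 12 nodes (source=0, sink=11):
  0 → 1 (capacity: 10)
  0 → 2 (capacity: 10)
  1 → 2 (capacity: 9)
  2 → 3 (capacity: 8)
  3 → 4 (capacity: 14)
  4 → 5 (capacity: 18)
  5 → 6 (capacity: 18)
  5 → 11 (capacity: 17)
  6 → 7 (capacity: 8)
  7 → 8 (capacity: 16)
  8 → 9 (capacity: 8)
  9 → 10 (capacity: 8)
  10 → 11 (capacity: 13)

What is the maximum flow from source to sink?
Maximum flow = 8

Max flow: 8

Flow assignment:
  0 → 1: 8/10
  1 → 2: 8/9
  2 → 3: 8/8
  3 → 4: 8/14
  4 → 5: 8/18
  5 → 11: 8/17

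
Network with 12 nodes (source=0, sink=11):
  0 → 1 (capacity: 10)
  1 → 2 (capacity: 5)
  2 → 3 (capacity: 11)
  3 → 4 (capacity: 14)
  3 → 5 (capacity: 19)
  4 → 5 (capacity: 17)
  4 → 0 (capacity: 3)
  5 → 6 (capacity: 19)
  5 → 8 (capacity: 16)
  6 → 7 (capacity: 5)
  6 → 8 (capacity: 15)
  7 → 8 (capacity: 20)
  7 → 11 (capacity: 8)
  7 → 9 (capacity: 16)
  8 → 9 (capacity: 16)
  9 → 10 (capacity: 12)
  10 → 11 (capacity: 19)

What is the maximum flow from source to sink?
Maximum flow = 5

Max flow: 5

Flow assignment:
  0 → 1: 5/10
  1 → 2: 5/5
  2 → 3: 5/11
  3 → 5: 5/19
  5 → 6: 5/19
  6 → 7: 5/5
  7 → 11: 5/8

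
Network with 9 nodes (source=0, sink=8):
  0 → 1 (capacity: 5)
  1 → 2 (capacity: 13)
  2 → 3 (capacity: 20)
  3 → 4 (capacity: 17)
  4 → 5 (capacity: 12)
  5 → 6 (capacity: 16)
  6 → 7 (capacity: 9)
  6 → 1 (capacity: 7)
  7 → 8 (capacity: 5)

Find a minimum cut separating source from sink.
Min cut value = 5, edges: (7,8)

Min cut value: 5
Partition: S = [0, 1, 2, 3, 4, 5, 6, 7], T = [8]
Cut edges: (7,8)

By max-flow min-cut theorem, max flow = min cut = 5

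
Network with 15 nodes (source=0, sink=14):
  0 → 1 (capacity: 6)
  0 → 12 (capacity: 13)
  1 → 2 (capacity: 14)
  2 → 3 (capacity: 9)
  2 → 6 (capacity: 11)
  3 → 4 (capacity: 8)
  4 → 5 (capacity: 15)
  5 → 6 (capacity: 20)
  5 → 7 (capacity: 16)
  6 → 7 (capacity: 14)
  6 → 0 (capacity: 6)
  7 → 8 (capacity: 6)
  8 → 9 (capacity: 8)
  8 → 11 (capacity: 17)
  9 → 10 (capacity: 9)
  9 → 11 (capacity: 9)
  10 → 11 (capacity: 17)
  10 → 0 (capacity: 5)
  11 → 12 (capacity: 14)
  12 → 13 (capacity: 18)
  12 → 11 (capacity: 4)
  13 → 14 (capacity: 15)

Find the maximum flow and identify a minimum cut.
Max flow = 15, Min cut edges: (13,14)

Maximum flow: 15
Minimum cut: (13,14)
Partition: S = [0, 1, 2, 3, 4, 5, 6, 7, 8, 9, 10, 11, 12, 13], T = [14]

Max-flow min-cut theorem verified: both equal 15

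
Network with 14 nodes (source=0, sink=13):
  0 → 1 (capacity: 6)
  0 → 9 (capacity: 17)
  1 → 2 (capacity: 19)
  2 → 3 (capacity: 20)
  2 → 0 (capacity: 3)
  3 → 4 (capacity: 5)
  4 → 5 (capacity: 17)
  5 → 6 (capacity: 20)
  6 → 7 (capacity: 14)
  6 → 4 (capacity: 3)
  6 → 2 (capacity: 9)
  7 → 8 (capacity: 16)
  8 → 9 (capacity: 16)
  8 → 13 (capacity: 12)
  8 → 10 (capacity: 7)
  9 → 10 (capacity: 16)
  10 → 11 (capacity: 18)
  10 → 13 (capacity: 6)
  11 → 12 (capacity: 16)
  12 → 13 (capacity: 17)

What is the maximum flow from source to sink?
Maximum flow = 21

Max flow: 21

Flow assignment:
  0 → 1: 6/6
  0 → 9: 16/17
  1 → 2: 6/19
  2 → 3: 5/20
  2 → 0: 1/3
  3 → 4: 5/5
  4 → 5: 5/17
  5 → 6: 5/20
  6 → 7: 5/14
  7 → 8: 5/16
  8 → 13: 5/12
  9 → 10: 16/16
  10 → 11: 10/18
  10 → 13: 6/6
  11 → 12: 10/16
  12 → 13: 10/17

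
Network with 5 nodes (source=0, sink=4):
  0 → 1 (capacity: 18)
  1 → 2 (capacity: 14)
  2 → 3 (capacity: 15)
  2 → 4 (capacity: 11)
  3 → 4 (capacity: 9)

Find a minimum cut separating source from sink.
Min cut value = 14, edges: (1,2)

Min cut value: 14
Partition: S = [0, 1], T = [2, 3, 4]
Cut edges: (1,2)

By max-flow min-cut theorem, max flow = min cut = 14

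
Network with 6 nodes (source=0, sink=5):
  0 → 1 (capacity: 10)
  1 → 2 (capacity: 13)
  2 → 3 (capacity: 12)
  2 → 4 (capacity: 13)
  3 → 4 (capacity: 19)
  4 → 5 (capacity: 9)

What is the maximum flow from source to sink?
Maximum flow = 9

Max flow: 9

Flow assignment:
  0 → 1: 9/10
  1 → 2: 9/13
  2 → 4: 9/13
  4 → 5: 9/9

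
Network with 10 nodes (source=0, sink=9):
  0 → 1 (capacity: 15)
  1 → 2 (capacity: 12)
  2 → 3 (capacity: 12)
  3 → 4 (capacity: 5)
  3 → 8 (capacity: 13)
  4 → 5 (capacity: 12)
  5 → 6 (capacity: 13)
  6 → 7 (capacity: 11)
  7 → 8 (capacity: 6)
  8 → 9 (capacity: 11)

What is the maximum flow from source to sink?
Maximum flow = 11

Max flow: 11

Flow assignment:
  0 → 1: 11/15
  1 → 2: 11/12
  2 → 3: 11/12
  3 → 8: 11/13
  8 → 9: 11/11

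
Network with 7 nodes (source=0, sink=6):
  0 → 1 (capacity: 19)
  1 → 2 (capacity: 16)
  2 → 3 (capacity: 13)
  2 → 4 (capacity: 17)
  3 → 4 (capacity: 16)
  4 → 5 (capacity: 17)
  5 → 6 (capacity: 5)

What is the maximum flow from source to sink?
Maximum flow = 5

Max flow: 5

Flow assignment:
  0 → 1: 5/19
  1 → 2: 5/16
  2 → 4: 5/17
  4 → 5: 5/17
  5 → 6: 5/5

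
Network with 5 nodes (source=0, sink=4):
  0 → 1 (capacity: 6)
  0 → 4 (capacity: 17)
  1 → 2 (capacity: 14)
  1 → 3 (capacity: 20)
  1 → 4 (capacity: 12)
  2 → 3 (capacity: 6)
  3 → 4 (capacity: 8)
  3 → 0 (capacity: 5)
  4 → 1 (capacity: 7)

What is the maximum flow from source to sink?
Maximum flow = 23

Max flow: 23

Flow assignment:
  0 → 1: 6/6
  0 → 4: 17/17
  1 → 4: 6/12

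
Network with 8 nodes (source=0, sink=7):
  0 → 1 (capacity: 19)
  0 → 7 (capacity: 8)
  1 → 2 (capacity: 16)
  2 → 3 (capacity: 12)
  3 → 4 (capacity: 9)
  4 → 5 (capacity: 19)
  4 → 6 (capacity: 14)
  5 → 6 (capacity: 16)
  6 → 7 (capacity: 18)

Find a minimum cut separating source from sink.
Min cut value = 17, edges: (0,7), (3,4)

Min cut value: 17
Partition: S = [0, 1, 2, 3], T = [4, 5, 6, 7]
Cut edges: (0,7), (3,4)

By max-flow min-cut theorem, max flow = min cut = 17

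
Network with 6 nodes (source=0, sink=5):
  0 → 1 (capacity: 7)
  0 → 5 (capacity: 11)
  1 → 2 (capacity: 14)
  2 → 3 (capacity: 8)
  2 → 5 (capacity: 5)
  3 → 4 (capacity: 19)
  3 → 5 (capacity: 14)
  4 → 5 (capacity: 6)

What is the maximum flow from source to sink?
Maximum flow = 18

Max flow: 18

Flow assignment:
  0 → 1: 7/7
  0 → 5: 11/11
  1 → 2: 7/14
  2 → 3: 2/8
  2 → 5: 5/5
  3 → 5: 2/14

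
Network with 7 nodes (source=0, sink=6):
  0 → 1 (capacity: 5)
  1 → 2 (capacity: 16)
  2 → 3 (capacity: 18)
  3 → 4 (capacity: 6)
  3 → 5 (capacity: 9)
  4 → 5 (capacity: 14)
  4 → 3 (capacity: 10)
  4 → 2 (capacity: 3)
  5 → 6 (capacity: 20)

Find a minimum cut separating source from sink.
Min cut value = 5, edges: (0,1)

Min cut value: 5
Partition: S = [0], T = [1, 2, 3, 4, 5, 6]
Cut edges: (0,1)

By max-flow min-cut theorem, max flow = min cut = 5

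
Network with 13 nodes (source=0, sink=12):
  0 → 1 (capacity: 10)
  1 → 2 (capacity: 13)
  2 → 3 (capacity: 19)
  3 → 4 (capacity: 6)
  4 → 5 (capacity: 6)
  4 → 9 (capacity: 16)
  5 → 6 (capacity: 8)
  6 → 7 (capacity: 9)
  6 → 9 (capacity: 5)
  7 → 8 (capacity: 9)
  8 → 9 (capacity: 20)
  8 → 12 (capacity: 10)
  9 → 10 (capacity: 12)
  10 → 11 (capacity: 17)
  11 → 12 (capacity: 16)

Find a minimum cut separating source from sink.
Min cut value = 6, edges: (3,4)

Min cut value: 6
Partition: S = [0, 1, 2, 3], T = [4, 5, 6, 7, 8, 9, 10, 11, 12]
Cut edges: (3,4)

By max-flow min-cut theorem, max flow = min cut = 6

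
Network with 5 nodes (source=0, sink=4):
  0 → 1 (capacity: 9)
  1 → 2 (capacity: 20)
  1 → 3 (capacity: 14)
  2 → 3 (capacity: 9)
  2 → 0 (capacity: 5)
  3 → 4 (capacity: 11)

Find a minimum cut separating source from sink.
Min cut value = 9, edges: (0,1)

Min cut value: 9
Partition: S = [0], T = [1, 2, 3, 4]
Cut edges: (0,1)

By max-flow min-cut theorem, max flow = min cut = 9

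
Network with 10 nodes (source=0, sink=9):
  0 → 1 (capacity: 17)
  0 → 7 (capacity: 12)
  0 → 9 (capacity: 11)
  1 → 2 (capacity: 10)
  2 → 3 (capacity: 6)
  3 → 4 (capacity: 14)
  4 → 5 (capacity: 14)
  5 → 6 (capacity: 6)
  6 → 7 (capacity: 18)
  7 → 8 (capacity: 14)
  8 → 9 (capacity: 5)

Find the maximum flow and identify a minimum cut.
Max flow = 16, Min cut edges: (0,9), (8,9)

Maximum flow: 16
Minimum cut: (0,9), (8,9)
Partition: S = [0, 1, 2, 3, 4, 5, 6, 7, 8], T = [9]

Max-flow min-cut theorem verified: both equal 16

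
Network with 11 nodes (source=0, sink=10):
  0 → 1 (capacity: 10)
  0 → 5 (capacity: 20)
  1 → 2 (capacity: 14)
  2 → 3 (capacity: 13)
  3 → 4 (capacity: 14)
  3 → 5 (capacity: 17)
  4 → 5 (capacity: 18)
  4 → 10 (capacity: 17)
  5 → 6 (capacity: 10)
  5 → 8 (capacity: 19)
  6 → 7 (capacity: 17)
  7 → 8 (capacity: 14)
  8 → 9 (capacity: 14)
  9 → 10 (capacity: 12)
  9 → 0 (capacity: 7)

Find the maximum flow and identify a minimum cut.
Max flow = 22, Min cut edges: (0,1), (9,10)

Maximum flow: 22
Minimum cut: (0,1), (9,10)
Partition: S = [0, 5, 6, 7, 8, 9], T = [1, 2, 3, 4, 10]

Max-flow min-cut theorem verified: both equal 22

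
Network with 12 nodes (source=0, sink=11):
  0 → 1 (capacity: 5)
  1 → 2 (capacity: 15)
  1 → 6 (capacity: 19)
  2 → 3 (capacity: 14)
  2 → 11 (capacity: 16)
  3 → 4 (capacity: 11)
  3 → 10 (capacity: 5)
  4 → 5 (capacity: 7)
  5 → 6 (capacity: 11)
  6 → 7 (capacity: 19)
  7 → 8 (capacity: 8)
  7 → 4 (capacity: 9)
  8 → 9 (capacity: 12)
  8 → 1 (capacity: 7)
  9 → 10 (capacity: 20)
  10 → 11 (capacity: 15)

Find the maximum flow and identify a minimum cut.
Max flow = 5, Min cut edges: (0,1)

Maximum flow: 5
Minimum cut: (0,1)
Partition: S = [0], T = [1, 2, 3, 4, 5, 6, 7, 8, 9, 10, 11]

Max-flow min-cut theorem verified: both equal 5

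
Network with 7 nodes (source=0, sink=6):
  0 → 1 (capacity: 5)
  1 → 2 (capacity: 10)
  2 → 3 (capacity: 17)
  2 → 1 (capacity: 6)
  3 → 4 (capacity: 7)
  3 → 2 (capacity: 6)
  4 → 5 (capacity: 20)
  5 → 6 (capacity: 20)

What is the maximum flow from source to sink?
Maximum flow = 5

Max flow: 5

Flow assignment:
  0 → 1: 5/5
  1 → 2: 5/10
  2 → 3: 5/17
  3 → 4: 5/7
  4 → 5: 5/20
  5 → 6: 5/20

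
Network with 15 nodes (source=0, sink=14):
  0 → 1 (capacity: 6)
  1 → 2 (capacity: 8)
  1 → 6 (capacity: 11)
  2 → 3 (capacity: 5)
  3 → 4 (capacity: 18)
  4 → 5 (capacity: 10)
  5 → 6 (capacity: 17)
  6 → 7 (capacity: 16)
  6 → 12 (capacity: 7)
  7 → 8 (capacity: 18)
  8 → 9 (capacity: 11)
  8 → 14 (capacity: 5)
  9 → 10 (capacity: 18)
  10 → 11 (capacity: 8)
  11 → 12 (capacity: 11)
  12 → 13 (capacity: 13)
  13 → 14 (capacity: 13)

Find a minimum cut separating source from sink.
Min cut value = 6, edges: (0,1)

Min cut value: 6
Partition: S = [0], T = [1, 2, 3, 4, 5, 6, 7, 8, 9, 10, 11, 12, 13, 14]
Cut edges: (0,1)

By max-flow min-cut theorem, max flow = min cut = 6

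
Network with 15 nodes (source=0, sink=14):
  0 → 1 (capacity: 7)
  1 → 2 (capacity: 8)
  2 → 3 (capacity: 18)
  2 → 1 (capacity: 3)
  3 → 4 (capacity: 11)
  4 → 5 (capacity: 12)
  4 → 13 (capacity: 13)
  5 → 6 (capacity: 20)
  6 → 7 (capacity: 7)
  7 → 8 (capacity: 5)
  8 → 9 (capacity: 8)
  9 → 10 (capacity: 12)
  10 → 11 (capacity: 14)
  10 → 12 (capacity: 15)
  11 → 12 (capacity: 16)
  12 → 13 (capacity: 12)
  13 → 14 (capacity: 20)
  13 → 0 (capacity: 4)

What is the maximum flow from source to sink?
Maximum flow = 7

Max flow: 7

Flow assignment:
  0 → 1: 7/7
  1 → 2: 7/8
  2 → 3: 7/18
  3 → 4: 7/11
  4 → 13: 7/13
  13 → 14: 7/20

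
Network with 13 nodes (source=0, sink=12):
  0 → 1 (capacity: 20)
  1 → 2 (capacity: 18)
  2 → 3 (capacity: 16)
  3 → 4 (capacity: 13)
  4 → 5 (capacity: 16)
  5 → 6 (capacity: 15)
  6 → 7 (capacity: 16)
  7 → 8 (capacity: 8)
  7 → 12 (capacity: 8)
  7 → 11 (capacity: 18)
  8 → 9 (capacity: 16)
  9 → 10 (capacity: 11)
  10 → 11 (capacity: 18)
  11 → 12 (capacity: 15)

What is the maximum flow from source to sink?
Maximum flow = 13

Max flow: 13

Flow assignment:
  0 → 1: 13/20
  1 → 2: 13/18
  2 → 3: 13/16
  3 → 4: 13/13
  4 → 5: 13/16
  5 → 6: 13/15
  6 → 7: 13/16
  7 → 12: 8/8
  7 → 11: 5/18
  11 → 12: 5/15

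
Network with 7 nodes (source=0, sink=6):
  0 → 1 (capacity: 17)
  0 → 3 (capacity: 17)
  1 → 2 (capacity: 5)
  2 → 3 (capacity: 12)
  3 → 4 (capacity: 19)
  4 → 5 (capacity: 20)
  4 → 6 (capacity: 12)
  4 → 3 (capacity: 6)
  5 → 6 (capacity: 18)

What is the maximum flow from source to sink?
Maximum flow = 19

Max flow: 19

Flow assignment:
  0 → 1: 5/17
  0 → 3: 14/17
  1 → 2: 5/5
  2 → 3: 5/12
  3 → 4: 19/19
  4 → 5: 7/20
  4 → 6: 12/12
  5 → 6: 7/18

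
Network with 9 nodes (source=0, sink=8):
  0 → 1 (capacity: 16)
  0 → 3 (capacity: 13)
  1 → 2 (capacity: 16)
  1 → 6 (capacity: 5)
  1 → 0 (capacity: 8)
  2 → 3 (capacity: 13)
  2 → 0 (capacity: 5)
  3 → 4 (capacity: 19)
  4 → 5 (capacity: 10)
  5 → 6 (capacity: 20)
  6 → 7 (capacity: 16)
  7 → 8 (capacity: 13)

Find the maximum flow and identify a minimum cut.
Max flow = 13, Min cut edges: (7,8)

Maximum flow: 13
Minimum cut: (7,8)
Partition: S = [0, 1, 2, 3, 4, 5, 6, 7], T = [8]

Max-flow min-cut theorem verified: both equal 13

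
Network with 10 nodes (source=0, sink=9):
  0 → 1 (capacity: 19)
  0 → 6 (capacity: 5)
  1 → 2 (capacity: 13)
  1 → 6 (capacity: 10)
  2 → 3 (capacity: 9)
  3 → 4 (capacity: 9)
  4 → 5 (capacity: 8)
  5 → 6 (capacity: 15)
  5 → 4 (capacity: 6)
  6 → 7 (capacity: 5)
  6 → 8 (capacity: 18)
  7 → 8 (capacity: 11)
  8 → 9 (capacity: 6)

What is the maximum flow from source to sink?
Maximum flow = 6

Max flow: 6

Flow assignment:
  0 → 1: 6/19
  1 → 2: 6/13
  2 → 3: 6/9
  3 → 4: 6/9
  4 → 5: 6/8
  5 → 6: 6/15
  6 → 7: 2/5
  6 → 8: 4/18
  7 → 8: 2/11
  8 → 9: 6/6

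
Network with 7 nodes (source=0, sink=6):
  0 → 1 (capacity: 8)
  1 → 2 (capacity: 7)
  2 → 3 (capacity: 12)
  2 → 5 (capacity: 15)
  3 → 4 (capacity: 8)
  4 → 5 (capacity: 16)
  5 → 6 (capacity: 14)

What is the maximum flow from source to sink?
Maximum flow = 7

Max flow: 7

Flow assignment:
  0 → 1: 7/8
  1 → 2: 7/7
  2 → 5: 7/15
  5 → 6: 7/14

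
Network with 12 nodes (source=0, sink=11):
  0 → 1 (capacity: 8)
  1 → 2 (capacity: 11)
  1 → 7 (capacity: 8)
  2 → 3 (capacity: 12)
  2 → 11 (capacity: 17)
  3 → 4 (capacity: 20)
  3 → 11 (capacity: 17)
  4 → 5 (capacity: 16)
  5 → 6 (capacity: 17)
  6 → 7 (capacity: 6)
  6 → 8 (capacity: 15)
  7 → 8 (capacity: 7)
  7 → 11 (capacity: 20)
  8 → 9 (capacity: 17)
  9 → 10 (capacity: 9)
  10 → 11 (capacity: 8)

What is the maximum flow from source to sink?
Maximum flow = 8

Max flow: 8

Flow assignment:
  0 → 1: 8/8
  1 → 2: 8/11
  2 → 11: 8/17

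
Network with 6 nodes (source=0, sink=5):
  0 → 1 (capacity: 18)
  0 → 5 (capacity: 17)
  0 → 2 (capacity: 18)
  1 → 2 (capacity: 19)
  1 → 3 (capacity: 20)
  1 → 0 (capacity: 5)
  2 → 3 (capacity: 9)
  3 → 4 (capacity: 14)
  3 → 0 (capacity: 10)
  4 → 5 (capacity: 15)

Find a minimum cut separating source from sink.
Min cut value = 31, edges: (0,5), (3,4)

Min cut value: 31
Partition: S = [0, 1, 2, 3], T = [4, 5]
Cut edges: (0,5), (3,4)

By max-flow min-cut theorem, max flow = min cut = 31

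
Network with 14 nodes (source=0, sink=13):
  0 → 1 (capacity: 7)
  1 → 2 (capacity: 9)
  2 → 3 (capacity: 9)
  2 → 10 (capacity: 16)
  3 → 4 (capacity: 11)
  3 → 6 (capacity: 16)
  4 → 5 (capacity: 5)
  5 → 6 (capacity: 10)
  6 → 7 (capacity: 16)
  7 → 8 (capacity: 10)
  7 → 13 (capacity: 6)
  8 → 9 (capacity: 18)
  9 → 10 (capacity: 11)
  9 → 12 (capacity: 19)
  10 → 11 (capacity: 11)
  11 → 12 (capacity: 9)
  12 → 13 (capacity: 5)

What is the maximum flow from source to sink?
Maximum flow = 7

Max flow: 7

Flow assignment:
  0 → 1: 7/7
  1 → 2: 7/9
  2 → 3: 6/9
  2 → 10: 1/16
  3 → 6: 6/16
  6 → 7: 6/16
  7 → 13: 6/6
  10 → 11: 1/11
  11 → 12: 1/9
  12 → 13: 1/5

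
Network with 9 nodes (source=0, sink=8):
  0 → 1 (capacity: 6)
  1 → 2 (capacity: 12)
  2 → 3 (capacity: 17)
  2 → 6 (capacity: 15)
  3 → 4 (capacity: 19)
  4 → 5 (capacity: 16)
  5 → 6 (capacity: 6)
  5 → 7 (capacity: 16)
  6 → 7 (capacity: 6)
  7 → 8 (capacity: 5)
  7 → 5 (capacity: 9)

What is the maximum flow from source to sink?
Maximum flow = 5

Max flow: 5

Flow assignment:
  0 → 1: 5/6
  1 → 2: 5/12
  2 → 6: 5/15
  5 → 6: 1/6
  6 → 7: 6/6
  7 → 8: 5/5
  7 → 5: 1/9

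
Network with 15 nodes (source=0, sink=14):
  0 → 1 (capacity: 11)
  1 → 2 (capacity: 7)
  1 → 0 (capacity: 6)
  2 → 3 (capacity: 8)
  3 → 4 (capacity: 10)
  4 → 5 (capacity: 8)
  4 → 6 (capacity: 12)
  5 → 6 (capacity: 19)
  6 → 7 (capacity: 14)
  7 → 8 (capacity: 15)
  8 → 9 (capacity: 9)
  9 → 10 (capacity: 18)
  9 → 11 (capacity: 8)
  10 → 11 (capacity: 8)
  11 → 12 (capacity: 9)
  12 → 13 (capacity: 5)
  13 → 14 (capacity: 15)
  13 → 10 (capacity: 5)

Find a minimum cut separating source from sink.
Min cut value = 5, edges: (12,13)

Min cut value: 5
Partition: S = [0, 1, 2, 3, 4, 5, 6, 7, 8, 9, 10, 11, 12], T = [13, 14]
Cut edges: (12,13)

By max-flow min-cut theorem, max flow = min cut = 5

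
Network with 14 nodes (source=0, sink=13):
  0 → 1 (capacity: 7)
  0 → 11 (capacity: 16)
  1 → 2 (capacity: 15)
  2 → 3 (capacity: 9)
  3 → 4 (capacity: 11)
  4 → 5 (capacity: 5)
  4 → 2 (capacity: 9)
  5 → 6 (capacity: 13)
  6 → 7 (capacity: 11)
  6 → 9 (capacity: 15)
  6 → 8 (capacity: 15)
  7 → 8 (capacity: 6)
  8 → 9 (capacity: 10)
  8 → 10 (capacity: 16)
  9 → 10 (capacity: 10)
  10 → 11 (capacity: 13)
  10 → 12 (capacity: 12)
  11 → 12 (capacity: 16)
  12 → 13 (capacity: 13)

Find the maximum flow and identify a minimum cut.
Max flow = 13, Min cut edges: (12,13)

Maximum flow: 13
Minimum cut: (12,13)
Partition: S = [0, 1, 2, 3, 4, 5, 6, 7, 8, 9, 10, 11, 12], T = [13]

Max-flow min-cut theorem verified: both equal 13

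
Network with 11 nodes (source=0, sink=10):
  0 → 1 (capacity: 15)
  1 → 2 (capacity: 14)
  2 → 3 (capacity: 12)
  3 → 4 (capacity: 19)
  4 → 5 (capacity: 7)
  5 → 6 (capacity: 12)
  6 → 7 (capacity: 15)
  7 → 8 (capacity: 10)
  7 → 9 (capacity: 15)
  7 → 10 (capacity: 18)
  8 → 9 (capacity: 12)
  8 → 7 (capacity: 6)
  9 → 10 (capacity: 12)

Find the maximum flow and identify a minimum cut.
Max flow = 7, Min cut edges: (4,5)

Maximum flow: 7
Minimum cut: (4,5)
Partition: S = [0, 1, 2, 3, 4], T = [5, 6, 7, 8, 9, 10]

Max-flow min-cut theorem verified: both equal 7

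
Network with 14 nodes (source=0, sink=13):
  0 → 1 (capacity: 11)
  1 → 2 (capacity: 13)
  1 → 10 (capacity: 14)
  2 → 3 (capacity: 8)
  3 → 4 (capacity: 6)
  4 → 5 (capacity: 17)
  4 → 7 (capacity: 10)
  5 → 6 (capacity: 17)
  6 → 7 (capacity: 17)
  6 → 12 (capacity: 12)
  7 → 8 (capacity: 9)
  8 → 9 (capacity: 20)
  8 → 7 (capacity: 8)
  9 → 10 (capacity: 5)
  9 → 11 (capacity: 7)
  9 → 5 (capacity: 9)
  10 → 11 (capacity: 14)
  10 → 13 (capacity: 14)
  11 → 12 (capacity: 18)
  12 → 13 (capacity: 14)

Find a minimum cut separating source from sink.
Min cut value = 11, edges: (0,1)

Min cut value: 11
Partition: S = [0], T = [1, 2, 3, 4, 5, 6, 7, 8, 9, 10, 11, 12, 13]
Cut edges: (0,1)

By max-flow min-cut theorem, max flow = min cut = 11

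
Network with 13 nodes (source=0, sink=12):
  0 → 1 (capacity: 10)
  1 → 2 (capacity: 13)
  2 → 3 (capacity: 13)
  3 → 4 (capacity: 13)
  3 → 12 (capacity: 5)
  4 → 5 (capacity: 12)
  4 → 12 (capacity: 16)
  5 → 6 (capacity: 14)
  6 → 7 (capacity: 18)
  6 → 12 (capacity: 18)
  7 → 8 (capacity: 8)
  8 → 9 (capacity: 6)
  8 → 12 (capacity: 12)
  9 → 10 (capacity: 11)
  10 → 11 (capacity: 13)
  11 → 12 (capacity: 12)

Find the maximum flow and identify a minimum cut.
Max flow = 10, Min cut edges: (0,1)

Maximum flow: 10
Minimum cut: (0,1)
Partition: S = [0], T = [1, 2, 3, 4, 5, 6, 7, 8, 9, 10, 11, 12]

Max-flow min-cut theorem verified: both equal 10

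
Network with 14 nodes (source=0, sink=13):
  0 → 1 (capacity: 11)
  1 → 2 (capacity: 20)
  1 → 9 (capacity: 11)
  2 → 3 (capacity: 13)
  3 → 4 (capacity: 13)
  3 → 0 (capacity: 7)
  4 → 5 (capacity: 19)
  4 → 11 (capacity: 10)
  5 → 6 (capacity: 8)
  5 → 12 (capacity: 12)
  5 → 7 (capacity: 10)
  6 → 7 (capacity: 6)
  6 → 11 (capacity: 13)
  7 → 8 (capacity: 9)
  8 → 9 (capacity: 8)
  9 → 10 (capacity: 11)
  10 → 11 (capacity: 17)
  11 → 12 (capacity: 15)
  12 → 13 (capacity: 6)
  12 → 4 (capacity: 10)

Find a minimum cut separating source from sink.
Min cut value = 6, edges: (12,13)

Min cut value: 6
Partition: S = [0, 1, 2, 3, 4, 5, 6, 7, 8, 9, 10, 11, 12], T = [13]
Cut edges: (12,13)

By max-flow min-cut theorem, max flow = min cut = 6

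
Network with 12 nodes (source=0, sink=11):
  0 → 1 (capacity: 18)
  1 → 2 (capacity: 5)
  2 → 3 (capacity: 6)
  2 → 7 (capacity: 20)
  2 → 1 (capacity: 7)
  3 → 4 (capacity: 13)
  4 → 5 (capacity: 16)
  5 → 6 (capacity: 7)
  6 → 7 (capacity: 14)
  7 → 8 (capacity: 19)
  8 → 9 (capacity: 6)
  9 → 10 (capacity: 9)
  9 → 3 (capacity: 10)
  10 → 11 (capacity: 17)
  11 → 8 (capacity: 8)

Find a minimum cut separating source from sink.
Min cut value = 5, edges: (1,2)

Min cut value: 5
Partition: S = [0, 1], T = [2, 3, 4, 5, 6, 7, 8, 9, 10, 11]
Cut edges: (1,2)

By max-flow min-cut theorem, max flow = min cut = 5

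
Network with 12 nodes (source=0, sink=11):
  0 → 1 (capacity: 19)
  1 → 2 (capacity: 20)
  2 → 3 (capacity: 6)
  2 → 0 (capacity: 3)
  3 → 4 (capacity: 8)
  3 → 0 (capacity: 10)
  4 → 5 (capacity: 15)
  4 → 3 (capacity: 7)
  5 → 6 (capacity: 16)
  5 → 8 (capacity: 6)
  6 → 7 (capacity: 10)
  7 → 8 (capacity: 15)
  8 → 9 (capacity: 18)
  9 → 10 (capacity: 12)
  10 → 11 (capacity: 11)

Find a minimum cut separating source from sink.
Min cut value = 6, edges: (2,3)

Min cut value: 6
Partition: S = [0, 1, 2], T = [3, 4, 5, 6, 7, 8, 9, 10, 11]
Cut edges: (2,3)

By max-flow min-cut theorem, max flow = min cut = 6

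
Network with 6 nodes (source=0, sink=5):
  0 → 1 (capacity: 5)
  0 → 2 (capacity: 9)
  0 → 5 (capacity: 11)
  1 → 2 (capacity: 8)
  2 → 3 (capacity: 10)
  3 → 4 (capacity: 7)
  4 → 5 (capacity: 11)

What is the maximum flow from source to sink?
Maximum flow = 18

Max flow: 18

Flow assignment:
  0 → 1: 5/5
  0 → 2: 2/9
  0 → 5: 11/11
  1 → 2: 5/8
  2 → 3: 7/10
  3 → 4: 7/7
  4 → 5: 7/11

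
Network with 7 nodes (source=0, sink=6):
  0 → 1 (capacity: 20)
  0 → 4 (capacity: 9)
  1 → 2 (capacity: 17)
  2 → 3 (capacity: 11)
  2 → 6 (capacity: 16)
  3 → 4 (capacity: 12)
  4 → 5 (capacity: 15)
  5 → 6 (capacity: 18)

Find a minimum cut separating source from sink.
Min cut value = 26, edges: (0,4), (1,2)

Min cut value: 26
Partition: S = [0, 1], T = [2, 3, 4, 5, 6]
Cut edges: (0,4), (1,2)

By max-flow min-cut theorem, max flow = min cut = 26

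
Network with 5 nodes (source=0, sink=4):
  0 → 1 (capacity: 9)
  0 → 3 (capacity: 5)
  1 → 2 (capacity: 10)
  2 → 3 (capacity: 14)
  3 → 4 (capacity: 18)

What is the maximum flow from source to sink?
Maximum flow = 14

Max flow: 14

Flow assignment:
  0 → 1: 9/9
  0 → 3: 5/5
  1 → 2: 9/10
  2 → 3: 9/14
  3 → 4: 14/18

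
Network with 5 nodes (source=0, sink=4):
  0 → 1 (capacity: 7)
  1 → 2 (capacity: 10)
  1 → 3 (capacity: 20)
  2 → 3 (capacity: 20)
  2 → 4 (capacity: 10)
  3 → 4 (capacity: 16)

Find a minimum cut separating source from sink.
Min cut value = 7, edges: (0,1)

Min cut value: 7
Partition: S = [0], T = [1, 2, 3, 4]
Cut edges: (0,1)

By max-flow min-cut theorem, max flow = min cut = 7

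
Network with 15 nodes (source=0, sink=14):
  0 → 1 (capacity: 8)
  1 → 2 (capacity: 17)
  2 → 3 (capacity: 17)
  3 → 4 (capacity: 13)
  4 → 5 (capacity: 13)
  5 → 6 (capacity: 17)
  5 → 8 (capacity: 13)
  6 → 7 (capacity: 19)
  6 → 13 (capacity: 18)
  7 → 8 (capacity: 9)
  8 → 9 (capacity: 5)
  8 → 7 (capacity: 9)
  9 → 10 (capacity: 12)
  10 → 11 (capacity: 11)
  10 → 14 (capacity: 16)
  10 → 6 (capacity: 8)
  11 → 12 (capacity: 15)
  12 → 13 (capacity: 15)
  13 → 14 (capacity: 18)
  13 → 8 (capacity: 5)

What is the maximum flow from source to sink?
Maximum flow = 8

Max flow: 8

Flow assignment:
  0 → 1: 8/8
  1 → 2: 8/17
  2 → 3: 8/17
  3 → 4: 8/13
  4 → 5: 8/13
  5 → 6: 8/17
  6 → 13: 8/18
  13 → 14: 8/18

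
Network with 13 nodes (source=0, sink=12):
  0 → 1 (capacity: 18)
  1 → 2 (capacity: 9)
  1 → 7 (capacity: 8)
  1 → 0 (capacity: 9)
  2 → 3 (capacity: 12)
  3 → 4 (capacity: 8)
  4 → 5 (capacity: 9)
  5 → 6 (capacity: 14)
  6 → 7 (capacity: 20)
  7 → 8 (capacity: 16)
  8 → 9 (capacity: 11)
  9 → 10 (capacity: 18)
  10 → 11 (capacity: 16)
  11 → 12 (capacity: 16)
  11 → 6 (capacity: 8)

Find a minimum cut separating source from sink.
Min cut value = 11, edges: (8,9)

Min cut value: 11
Partition: S = [0, 1, 2, 3, 4, 5, 6, 7, 8], T = [9, 10, 11, 12]
Cut edges: (8,9)

By max-flow min-cut theorem, max flow = min cut = 11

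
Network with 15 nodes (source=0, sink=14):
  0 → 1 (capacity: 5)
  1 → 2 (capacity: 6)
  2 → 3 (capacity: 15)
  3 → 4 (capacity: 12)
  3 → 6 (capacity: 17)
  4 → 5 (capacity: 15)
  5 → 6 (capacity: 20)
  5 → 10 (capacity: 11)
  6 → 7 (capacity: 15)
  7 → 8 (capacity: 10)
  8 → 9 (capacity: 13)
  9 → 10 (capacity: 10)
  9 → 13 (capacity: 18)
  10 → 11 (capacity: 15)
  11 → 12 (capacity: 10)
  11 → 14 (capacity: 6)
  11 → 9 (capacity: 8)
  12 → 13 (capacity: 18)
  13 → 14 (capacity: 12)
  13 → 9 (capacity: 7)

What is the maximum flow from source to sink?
Maximum flow = 5

Max flow: 5

Flow assignment:
  0 → 1: 5/5
  1 → 2: 5/6
  2 → 3: 5/15
  3 → 4: 5/12
  4 → 5: 5/15
  5 → 10: 5/11
  10 → 11: 5/15
  11 → 14: 5/6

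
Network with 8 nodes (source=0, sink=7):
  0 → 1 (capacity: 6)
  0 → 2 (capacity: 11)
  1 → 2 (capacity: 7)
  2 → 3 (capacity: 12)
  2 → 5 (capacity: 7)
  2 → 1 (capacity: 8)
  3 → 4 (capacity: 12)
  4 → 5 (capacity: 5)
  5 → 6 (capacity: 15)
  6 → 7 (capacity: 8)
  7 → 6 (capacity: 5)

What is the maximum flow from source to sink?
Maximum flow = 8

Max flow: 8

Flow assignment:
  0 → 1: 6/6
  0 → 2: 2/11
  1 → 2: 6/7
  2 → 3: 5/12
  2 → 5: 3/7
  3 → 4: 5/12
  4 → 5: 5/5
  5 → 6: 8/15
  6 → 7: 8/8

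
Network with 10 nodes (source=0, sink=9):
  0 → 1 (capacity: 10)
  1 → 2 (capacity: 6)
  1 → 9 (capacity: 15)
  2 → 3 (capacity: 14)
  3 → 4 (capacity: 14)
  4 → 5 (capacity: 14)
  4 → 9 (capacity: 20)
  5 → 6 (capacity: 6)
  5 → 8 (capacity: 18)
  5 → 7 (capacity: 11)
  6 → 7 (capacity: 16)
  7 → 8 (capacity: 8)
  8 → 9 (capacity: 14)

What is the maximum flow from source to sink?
Maximum flow = 10

Max flow: 10

Flow assignment:
  0 → 1: 10/10
  1 → 9: 10/15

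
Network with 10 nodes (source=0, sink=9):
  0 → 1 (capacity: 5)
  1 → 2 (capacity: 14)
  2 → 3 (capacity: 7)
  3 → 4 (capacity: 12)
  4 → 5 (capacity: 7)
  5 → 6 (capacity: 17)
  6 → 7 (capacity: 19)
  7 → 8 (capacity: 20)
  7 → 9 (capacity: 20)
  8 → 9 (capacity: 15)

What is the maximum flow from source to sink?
Maximum flow = 5

Max flow: 5

Flow assignment:
  0 → 1: 5/5
  1 → 2: 5/14
  2 → 3: 5/7
  3 → 4: 5/12
  4 → 5: 5/7
  5 → 6: 5/17
  6 → 7: 5/19
  7 → 9: 5/20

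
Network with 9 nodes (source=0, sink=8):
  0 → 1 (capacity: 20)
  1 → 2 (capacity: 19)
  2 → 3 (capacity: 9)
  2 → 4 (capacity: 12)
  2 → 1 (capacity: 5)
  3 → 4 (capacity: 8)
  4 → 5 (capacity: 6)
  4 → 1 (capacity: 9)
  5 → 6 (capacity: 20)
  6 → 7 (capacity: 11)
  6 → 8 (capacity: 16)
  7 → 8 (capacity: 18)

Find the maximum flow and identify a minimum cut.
Max flow = 6, Min cut edges: (4,5)

Maximum flow: 6
Minimum cut: (4,5)
Partition: S = [0, 1, 2, 3, 4], T = [5, 6, 7, 8]

Max-flow min-cut theorem verified: both equal 6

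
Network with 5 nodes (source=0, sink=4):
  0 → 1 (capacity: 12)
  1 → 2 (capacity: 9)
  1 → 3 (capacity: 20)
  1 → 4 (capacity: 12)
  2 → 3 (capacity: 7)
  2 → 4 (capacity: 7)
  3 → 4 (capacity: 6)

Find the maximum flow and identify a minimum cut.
Max flow = 12, Min cut edges: (0,1)

Maximum flow: 12
Minimum cut: (0,1)
Partition: S = [0], T = [1, 2, 3, 4]

Max-flow min-cut theorem verified: both equal 12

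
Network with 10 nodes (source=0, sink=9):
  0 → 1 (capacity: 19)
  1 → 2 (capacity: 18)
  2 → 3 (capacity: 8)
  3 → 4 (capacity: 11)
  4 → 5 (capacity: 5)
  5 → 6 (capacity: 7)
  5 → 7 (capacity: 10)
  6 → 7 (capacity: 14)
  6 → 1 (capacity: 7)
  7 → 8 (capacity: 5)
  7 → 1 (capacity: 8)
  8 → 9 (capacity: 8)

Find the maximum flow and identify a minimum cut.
Max flow = 5, Min cut edges: (7,8)

Maximum flow: 5
Minimum cut: (7,8)
Partition: S = [0, 1, 2, 3, 4, 5, 6, 7], T = [8, 9]

Max-flow min-cut theorem verified: both equal 5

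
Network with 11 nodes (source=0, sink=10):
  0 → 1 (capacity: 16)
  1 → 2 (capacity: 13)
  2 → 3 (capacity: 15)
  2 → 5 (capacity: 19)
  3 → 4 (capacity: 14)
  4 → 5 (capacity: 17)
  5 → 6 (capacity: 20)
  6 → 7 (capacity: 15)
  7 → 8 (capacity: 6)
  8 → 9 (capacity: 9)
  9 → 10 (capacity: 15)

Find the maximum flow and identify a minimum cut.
Max flow = 6, Min cut edges: (7,8)

Maximum flow: 6
Minimum cut: (7,8)
Partition: S = [0, 1, 2, 3, 4, 5, 6, 7], T = [8, 9, 10]

Max-flow min-cut theorem verified: both equal 6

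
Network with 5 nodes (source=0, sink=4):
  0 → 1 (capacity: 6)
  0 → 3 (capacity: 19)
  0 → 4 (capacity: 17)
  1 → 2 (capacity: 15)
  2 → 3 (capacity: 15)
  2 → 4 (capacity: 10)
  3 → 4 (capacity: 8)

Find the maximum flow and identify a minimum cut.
Max flow = 31, Min cut edges: (0,1), (0,4), (3,4)

Maximum flow: 31
Minimum cut: (0,1), (0,4), (3,4)
Partition: S = [0, 3], T = [1, 2, 4]

Max-flow min-cut theorem verified: both equal 31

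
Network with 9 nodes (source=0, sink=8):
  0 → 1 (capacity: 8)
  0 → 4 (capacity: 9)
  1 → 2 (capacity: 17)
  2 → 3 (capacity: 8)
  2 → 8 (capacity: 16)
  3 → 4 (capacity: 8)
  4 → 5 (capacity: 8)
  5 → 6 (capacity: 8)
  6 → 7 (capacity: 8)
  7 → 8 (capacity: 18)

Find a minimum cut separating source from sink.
Min cut value = 16, edges: (0,1), (6,7)

Min cut value: 16
Partition: S = [0, 3, 4, 5, 6], T = [1, 2, 7, 8]
Cut edges: (0,1), (6,7)

By max-flow min-cut theorem, max flow = min cut = 16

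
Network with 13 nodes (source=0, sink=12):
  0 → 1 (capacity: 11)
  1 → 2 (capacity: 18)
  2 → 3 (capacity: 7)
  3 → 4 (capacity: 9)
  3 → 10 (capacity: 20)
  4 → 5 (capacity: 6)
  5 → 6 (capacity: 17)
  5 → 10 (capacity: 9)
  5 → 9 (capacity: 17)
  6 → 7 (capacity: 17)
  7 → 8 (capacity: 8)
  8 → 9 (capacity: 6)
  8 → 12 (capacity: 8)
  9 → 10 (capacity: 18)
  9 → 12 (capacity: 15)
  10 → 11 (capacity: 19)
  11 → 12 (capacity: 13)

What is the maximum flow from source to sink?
Maximum flow = 7

Max flow: 7

Flow assignment:
  0 → 1: 7/11
  1 → 2: 7/18
  2 → 3: 7/7
  3 → 10: 7/20
  10 → 11: 7/19
  11 → 12: 7/13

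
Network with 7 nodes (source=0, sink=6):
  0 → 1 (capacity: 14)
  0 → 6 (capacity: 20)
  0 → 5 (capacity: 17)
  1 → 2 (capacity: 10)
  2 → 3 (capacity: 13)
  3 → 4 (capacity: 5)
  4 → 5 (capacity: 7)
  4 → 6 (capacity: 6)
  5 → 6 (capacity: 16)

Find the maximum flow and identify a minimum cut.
Max flow = 41, Min cut edges: (0,6), (3,4), (5,6)

Maximum flow: 41
Minimum cut: (0,6), (3,4), (5,6)
Partition: S = [0, 1, 2, 3, 5], T = [4, 6]

Max-flow min-cut theorem verified: both equal 41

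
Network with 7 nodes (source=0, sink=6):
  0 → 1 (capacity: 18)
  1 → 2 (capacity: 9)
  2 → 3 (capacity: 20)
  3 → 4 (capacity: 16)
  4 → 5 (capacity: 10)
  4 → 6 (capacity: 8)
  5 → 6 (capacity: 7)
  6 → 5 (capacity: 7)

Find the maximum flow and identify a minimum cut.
Max flow = 9, Min cut edges: (1,2)

Maximum flow: 9
Minimum cut: (1,2)
Partition: S = [0, 1], T = [2, 3, 4, 5, 6]

Max-flow min-cut theorem verified: both equal 9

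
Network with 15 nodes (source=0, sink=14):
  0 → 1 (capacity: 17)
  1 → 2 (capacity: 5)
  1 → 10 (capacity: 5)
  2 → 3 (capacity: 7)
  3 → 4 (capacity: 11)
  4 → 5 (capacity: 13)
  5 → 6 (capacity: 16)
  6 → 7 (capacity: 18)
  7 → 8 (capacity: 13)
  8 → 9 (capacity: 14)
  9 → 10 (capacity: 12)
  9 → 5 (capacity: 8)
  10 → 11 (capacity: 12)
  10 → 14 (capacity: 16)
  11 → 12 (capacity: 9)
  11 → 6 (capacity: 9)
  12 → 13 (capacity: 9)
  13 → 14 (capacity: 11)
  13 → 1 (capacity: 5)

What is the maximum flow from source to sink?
Maximum flow = 10

Max flow: 10

Flow assignment:
  0 → 1: 10/17
  1 → 2: 5/5
  1 → 10: 5/5
  2 → 3: 5/7
  3 → 4: 5/11
  4 → 5: 5/13
  5 → 6: 5/16
  6 → 7: 5/18
  7 → 8: 5/13
  8 → 9: 5/14
  9 → 10: 5/12
  10 → 14: 10/16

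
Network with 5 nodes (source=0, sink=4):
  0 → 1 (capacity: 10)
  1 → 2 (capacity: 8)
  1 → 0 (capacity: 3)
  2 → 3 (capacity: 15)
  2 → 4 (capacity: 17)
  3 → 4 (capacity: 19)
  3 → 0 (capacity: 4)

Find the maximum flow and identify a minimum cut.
Max flow = 8, Min cut edges: (1,2)

Maximum flow: 8
Minimum cut: (1,2)
Partition: S = [0, 1], T = [2, 3, 4]

Max-flow min-cut theorem verified: both equal 8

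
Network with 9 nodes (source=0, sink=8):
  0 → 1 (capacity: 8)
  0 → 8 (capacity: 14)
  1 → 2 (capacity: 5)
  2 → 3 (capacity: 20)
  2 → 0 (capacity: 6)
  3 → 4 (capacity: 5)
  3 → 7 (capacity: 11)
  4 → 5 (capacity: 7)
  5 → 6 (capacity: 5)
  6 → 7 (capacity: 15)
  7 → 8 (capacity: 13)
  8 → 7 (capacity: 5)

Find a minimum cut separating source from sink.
Min cut value = 19, edges: (0,8), (1,2)

Min cut value: 19
Partition: S = [0, 1], T = [2, 3, 4, 5, 6, 7, 8]
Cut edges: (0,8), (1,2)

By max-flow min-cut theorem, max flow = min cut = 19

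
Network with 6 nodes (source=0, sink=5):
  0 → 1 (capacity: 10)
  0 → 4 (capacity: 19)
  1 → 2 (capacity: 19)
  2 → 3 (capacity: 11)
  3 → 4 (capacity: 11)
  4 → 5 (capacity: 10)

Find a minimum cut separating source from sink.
Min cut value = 10, edges: (4,5)

Min cut value: 10
Partition: S = [0, 1, 2, 3, 4], T = [5]
Cut edges: (4,5)

By max-flow min-cut theorem, max flow = min cut = 10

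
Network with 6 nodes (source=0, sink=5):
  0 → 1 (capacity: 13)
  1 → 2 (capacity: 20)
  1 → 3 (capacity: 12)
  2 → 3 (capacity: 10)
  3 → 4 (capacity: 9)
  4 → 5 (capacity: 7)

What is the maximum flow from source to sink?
Maximum flow = 7

Max flow: 7

Flow assignment:
  0 → 1: 7/13
  1 → 3: 7/12
  3 → 4: 7/9
  4 → 5: 7/7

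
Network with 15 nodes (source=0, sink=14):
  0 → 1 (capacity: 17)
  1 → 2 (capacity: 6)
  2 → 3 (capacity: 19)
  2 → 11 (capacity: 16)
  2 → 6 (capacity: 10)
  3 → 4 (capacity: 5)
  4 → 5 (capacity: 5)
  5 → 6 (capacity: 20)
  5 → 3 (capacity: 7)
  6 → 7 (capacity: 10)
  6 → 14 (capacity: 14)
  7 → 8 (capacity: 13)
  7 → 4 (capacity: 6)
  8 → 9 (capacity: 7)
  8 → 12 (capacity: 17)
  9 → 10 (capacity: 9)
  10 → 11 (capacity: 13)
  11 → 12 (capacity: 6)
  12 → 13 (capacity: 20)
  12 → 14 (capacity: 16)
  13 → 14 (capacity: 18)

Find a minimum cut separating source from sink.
Min cut value = 6, edges: (1,2)

Min cut value: 6
Partition: S = [0, 1], T = [2, 3, 4, 5, 6, 7, 8, 9, 10, 11, 12, 13, 14]
Cut edges: (1,2)

By max-flow min-cut theorem, max flow = min cut = 6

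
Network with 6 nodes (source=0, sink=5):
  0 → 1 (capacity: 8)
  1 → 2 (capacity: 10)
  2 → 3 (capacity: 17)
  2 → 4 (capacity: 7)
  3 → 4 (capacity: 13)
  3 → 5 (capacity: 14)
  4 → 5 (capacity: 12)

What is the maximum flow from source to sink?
Maximum flow = 8

Max flow: 8

Flow assignment:
  0 → 1: 8/8
  1 → 2: 8/10
  2 → 3: 8/17
  3 → 5: 8/14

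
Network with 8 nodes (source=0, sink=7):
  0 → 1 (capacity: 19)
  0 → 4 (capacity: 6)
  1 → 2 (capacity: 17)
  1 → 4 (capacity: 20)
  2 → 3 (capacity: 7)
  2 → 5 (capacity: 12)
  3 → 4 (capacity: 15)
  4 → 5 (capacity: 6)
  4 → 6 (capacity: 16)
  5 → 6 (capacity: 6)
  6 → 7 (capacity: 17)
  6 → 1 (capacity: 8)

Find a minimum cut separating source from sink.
Min cut value = 17, edges: (6,7)

Min cut value: 17
Partition: S = [0, 1, 2, 3, 4, 5, 6], T = [7]
Cut edges: (6,7)

By max-flow min-cut theorem, max flow = min cut = 17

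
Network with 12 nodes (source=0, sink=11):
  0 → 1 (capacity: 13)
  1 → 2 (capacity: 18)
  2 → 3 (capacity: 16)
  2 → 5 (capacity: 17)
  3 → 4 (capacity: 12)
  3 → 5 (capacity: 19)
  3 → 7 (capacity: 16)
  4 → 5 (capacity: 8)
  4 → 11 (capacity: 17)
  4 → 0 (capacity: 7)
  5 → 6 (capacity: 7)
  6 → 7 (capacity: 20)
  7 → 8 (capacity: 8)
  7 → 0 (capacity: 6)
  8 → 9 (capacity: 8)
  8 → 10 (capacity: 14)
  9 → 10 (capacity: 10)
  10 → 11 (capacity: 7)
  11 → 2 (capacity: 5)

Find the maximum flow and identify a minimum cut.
Max flow = 13, Min cut edges: (0,1)

Maximum flow: 13
Minimum cut: (0,1)
Partition: S = [0], T = [1, 2, 3, 4, 5, 6, 7, 8, 9, 10, 11]

Max-flow min-cut theorem verified: both equal 13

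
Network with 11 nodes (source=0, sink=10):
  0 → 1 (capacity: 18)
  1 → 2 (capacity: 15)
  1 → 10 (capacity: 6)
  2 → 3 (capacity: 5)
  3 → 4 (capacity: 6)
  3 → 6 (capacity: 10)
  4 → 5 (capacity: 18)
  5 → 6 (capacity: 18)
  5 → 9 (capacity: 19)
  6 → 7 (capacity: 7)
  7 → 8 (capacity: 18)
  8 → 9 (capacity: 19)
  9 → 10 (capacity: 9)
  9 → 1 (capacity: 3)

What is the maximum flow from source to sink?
Maximum flow = 11

Max flow: 11

Flow assignment:
  0 → 1: 11/18
  1 → 2: 5/15
  1 → 10: 6/6
  2 → 3: 5/5
  3 → 4: 5/6
  4 → 5: 5/18
  5 → 9: 5/19
  9 → 10: 5/9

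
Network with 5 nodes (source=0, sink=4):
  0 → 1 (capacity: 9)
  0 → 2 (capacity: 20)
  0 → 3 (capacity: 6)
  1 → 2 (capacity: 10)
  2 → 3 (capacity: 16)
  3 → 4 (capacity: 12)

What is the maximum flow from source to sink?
Maximum flow = 12

Max flow: 12

Flow assignment:
  0 → 1: 9/9
  0 → 2: 3/20
  1 → 2: 9/10
  2 → 3: 12/16
  3 → 4: 12/12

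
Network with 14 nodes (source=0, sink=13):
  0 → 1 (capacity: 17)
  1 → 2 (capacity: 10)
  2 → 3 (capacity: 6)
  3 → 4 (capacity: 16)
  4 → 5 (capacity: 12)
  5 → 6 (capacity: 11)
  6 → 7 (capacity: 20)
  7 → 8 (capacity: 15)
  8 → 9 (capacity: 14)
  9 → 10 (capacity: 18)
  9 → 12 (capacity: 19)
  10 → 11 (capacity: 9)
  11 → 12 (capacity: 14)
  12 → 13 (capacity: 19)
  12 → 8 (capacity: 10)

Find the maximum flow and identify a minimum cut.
Max flow = 6, Min cut edges: (2,3)

Maximum flow: 6
Minimum cut: (2,3)
Partition: S = [0, 1, 2], T = [3, 4, 5, 6, 7, 8, 9, 10, 11, 12, 13]

Max-flow min-cut theorem verified: both equal 6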